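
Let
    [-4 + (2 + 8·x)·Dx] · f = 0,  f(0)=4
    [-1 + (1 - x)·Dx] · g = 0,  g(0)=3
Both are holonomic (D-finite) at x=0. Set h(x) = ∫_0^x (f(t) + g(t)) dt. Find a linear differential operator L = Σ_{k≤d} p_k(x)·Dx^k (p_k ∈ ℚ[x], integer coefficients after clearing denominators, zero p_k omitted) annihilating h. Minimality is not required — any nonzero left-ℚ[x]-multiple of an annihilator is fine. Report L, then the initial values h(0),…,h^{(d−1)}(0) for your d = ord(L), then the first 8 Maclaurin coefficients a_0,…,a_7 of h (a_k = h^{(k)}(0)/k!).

f: a_k = 4, 8, -8, 16, -40, 112, -336, 1056, …
g: a_k = 3, 3, 3, 3, 3, 3, 3, 3, …
f+g: L₀ = lclm(L_f,L_g), ord ≤ 1+1.
h=∫h₀ ⇒ L = L₀·Dx.
L = (8 + 12·x)·Dx + (-6 - 8·x - 36·x^2)·Dx^2 + (-1 + 3·x + 22·x^2 - 24·x^3)·Dx^3  (order 3).
h: a_k = 0, 7, 11/2, -5/3, 19/4, -37/5, 115/6, -333/7, …
ICs: h(0) = 0, h′(0) = 7, h′′(0) = 11.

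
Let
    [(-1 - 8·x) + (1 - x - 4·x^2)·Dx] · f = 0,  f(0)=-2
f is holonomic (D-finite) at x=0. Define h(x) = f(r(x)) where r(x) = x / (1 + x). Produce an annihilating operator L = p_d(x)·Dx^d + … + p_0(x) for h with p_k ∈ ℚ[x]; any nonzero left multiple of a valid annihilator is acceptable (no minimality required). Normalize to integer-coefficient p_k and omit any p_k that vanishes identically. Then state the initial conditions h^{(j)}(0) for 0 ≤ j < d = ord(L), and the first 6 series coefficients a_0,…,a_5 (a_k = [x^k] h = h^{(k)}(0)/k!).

f: a_k = -2, -2, -10, -18, -58, -130, …
f∘r: x↦r, Dx↦Dx/r' in L_f ⇒ L₀.
L = (1 + 9·x) + (-1 - 2·x + 3·x^2 + 4·x^3)·Dx  (order 1).
h: a_k = -2, -2, -8, 0, -32, 32, …
ICs: h(0) = -2.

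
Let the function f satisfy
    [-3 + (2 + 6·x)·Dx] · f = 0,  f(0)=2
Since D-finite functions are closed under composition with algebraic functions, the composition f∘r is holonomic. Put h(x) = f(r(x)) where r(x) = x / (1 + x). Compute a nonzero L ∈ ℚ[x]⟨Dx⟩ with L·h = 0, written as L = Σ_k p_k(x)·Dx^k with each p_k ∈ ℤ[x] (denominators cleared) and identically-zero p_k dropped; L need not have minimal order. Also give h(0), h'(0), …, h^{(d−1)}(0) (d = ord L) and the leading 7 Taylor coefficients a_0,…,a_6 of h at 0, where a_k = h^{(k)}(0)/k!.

f: a_k = 2, 3, -9/4, 27/8, -405/64, 1701/128, -15309/512, …
L₀ from L_f via x↦r, Dx↦r'^{-1}Dx.
L = -3 + (2 + 10·x + 8·x^2)·Dx  (order 1).
h: a_k = 2, 3, -21/4, 87/8, -1677/64, 9069/128, -106305/512, …
ICs: h(0) = 2.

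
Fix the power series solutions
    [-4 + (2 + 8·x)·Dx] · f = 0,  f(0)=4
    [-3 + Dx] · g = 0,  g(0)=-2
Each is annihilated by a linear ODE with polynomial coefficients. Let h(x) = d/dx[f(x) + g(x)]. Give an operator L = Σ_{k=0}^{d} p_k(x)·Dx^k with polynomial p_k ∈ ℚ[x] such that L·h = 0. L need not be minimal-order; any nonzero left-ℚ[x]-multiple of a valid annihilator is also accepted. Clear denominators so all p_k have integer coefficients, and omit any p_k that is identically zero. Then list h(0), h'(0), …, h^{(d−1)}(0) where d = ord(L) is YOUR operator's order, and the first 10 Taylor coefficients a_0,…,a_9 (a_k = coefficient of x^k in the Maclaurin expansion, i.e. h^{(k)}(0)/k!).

f: a_k = 4, 8, -8, 16, -40, 112, -336, 1056, -3432, 11440, …
g: a_k = -2, -6, -9, -9, -27/4, -81/20, -81/40, -243/280, -729/2240, -243/2240, …
L₀ := lclm(L_f,L_g); ord L₀ ≤ 1+1.
h₀' ⇒ L via d/dx closure of L₀.
L = (-54 - 72·x) + (3 - 72·x - 144·x^2)·Dx + (5 + 32·x + 48·x^2)·Dx^2  (order 2).
h: a_k = 2, -34, 21, -187, 2159/4, -40563/20, 295437/40, -7688409/280, 230628213/2240, -871271129/2240, …
ICs: h(0) = 2, h′(0) = -34.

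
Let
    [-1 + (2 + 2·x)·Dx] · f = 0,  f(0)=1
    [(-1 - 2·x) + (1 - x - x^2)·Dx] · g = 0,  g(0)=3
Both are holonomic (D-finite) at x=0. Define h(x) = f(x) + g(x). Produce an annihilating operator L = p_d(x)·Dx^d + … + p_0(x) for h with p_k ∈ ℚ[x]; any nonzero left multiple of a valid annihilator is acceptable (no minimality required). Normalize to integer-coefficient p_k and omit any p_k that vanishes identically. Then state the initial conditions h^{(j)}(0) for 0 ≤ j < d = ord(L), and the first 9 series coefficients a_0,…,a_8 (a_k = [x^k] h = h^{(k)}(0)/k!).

L = (9 + 21·x + 21·x^2 + 10·x^3) + (-17 - 54·x - 87·x^2 - 74·x^3 - 25·x^4)·Dx + (2 + 14·x + 6·x^2 - 30·x^3 - 34·x^4 - 10·x^5)·Dx^2  (order 2).
h: a_k = 4, 7/2, 47/8, 145/16, 1915/128, 6151/256, 39915/1024, 129057/2048, 3341907/32768, …
ICs: h(0) = 4, h′(0) = 7/2.

f: a_k = 1, 1/2, -1/8, 1/16, -5/128, 7/256, -21/1024, 33/2048, -429/32768, …
g: a_k = 3, 3, 6, 9, 15, 24, 39, 63, 102, …
h₀=f+g: left-lcm gives L₀, ord ≤ 2.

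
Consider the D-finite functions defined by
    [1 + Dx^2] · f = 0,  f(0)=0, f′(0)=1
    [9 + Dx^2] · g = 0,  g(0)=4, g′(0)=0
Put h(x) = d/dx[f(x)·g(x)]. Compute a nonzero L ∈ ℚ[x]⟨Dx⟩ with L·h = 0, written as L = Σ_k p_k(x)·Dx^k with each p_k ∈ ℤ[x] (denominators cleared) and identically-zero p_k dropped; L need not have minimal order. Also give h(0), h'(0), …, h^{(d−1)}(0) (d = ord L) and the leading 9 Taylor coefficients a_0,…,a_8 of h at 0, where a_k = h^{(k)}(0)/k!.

f: a_k = 0, 1, 0, -1/6, 0, 1/120, 0, -1/5040, 0, …
g: a_k = 4, 0, -18, 0, 27/2, 0, -81/20, 0, 729/1120, …
Product ⇒ symmetric product L₀, ord ≤ 4.
Derive L from L₀ (diff closure).
L = 64 + 20·Dx^2 + Dx^4  (order 4).
h: a_k = 4, 0, -56, 0, 248/3, 0, -2032/45, 0, 584/45, …
ICs: h(0) = 4, h′(0) = 0, h′′(0) = -112, h′′′(0) = 0.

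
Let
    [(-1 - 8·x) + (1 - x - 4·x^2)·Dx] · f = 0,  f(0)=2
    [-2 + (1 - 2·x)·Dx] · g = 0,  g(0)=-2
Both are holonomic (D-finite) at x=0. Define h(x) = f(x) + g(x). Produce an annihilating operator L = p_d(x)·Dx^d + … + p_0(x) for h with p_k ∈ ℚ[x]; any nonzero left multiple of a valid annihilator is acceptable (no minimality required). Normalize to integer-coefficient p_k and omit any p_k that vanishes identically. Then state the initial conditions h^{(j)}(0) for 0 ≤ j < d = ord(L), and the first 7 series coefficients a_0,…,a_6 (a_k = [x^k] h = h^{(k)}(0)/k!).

f: a_k = 2, 2, 10, 18, 58, 130, 362, …
g: a_k = -2, -4, -8, -16, -32, -64, -128, …
L₀ := lclm(L_f,L_g); ord L₀ ≤ 1+1.
L = (12 - 48·x + 192·x^2 - 128·x^3) + (-2 - 96·x^2 + 352·x^3 - 256·x^4)·Dx + (-1 + 11·x - 30·x^2 + 80·x^4 - 64·x^5)·Dx^2  (order 2).
h: a_k = 0, -2, 2, 2, 26, 66, 234, …
ICs: h(0) = 0, h′(0) = -2.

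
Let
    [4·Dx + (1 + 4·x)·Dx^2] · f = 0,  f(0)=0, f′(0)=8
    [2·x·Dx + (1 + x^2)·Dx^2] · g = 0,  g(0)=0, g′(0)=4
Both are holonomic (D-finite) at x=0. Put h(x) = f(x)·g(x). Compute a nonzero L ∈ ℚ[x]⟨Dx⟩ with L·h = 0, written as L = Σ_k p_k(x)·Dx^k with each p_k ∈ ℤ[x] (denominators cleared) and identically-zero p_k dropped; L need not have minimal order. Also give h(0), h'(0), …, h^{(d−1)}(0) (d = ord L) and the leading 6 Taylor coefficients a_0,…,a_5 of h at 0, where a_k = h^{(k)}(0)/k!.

f: a_k = 0, 8, -16, 128/3, -128, 2048/5, …
g: a_k = 0, 4, 0, -4/3, 0, 4/5, …
L₀ := L_f ⊗_s L_g (sym. prod.), ord ≤ 4.
L = (144 + 896·x + 560·x^2 + 2304·x^3 + 1920·x^4 + 3328·x^5 + 256·x^7)·Dx + (132 + 304·x + 2252·x^2 + 4144·x^3 + 8896·x^4 + 5952·x^5 + 8960·x^6 + 192·x^7 + 896·x^8)·Dx^2 + (72 + 376·x + 912·x^2 + 2808·x^3 + 3720·x^4 + 6288·x^5 + 3072·x^6 + 4368·x^7 + 192·x^8 + 512·x^9)·Dx^3 + (5 + 48·x + 178·x^2 + 416·x^3 + 729·x^4 + 720·x^5 + 1008·x^6 + 384·x^7 + 516·x^8 + 32·x^9 + 64·x^10)·Dx^4  (order 4).
h: a_k = 0, 0, 32, -64, 160, -1472/3, …
ICs: h(0) = 0, h′(0) = 0, h′′(0) = 64, h′′′(0) = -384.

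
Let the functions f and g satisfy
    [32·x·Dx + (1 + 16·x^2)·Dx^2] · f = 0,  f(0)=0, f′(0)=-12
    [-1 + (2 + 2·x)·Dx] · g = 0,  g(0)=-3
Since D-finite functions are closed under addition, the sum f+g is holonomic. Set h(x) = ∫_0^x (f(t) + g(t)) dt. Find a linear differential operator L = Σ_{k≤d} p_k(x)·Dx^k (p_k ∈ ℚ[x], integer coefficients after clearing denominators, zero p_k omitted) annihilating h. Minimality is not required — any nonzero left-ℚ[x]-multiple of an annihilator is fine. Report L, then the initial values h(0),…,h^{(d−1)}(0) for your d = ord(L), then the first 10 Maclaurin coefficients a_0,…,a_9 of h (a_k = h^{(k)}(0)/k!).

f: a_k = 0, -12, 0, 64, 0, -3072/5, 0, 49152/7, 0, -262144/3, …
g: a_k = -3, -3/2, 3/8, -3/16, 15/128, -21/256, 63/1024, -99/2048, 1287/32768, -2145/65536, …
Weyl lclm of L_f,L_g ⇒ L₀ (ord ≤ 3).
h=∫h₀ ⇒ L = L₀·Dx.
L = (-64 - 160·x + 3072·x^2 + 1536·x^3)·Dx^2 + (-131 - 256·x + 5920·x^2 + 12288·x^3 + 5376·x^4)·Dx^3 + (-2 + 126·x + 192·x^2 + 2112·x^3 + 3584·x^4 + 1536·x^5)·Dx^4  (order 4).
h: a_k = 0, -3, -27/4, 1/8, 1021/64, 3/128, -262179/2560, 9/1024, 100662603/114688, 143/32768, …
ICs: h(0) = 0, h′(0) = -3, h′′(0) = -27/2, h′′′(0) = 3/4.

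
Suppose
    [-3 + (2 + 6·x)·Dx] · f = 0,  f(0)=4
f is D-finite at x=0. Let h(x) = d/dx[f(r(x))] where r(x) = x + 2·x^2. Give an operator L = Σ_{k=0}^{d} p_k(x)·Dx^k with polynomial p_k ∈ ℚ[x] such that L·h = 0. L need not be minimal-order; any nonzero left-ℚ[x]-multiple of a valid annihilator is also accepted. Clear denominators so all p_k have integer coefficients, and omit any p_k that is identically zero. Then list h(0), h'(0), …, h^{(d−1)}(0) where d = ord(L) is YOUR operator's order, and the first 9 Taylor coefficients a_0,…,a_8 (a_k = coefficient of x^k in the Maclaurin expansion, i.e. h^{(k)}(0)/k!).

L = 5 + (-2 - 14·x - 36·x^2 - 48·x^3)·Dx  (order 1).
h: a_k = 6, 15, -135/4, 315/8, 2025/64, -33615/128, 292005/512, -282285/1024, -35352855/16384, …
ICs: h(0) = 6.

f: a_k = 4, 6, -9/2, 27/4, -405/32, 1701/64, -15309/256, 72171/512, -2814669/8192, …
Change of var in L_f (x↦r) gives L₀.
h=h₀': d/dx-closure on L₀ ⇒ L.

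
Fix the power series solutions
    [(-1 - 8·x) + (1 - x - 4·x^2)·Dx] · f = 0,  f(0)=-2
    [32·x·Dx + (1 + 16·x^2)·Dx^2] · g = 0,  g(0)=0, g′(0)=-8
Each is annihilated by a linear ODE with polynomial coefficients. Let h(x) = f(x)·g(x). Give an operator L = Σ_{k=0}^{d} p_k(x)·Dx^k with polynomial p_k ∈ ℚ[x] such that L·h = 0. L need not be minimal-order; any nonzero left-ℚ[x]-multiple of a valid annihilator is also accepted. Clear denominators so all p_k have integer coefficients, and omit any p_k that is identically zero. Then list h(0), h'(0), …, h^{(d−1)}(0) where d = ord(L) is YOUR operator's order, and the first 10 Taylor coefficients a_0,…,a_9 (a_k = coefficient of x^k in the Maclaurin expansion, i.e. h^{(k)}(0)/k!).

f: a_k = -2, -2, -10, -18, -58, -130, -362, -882, -2330, -5858, …
g: a_k = 0, -8, 0, 128/3, 0, -2048/5, 0, 32768/7, 0, -524288/9, …
h₀=f·g: eliminate ⇒ L₀, order ≤ 1·2.
L = (8 + 32·x + 384·x^2) + (2 - 16·x + 64·x^2 + 384·x^3)·Dx + (-1 + x - 12·x^2 + 16·x^3 + 64·x^4)·Dx^2  (order 2).
h: a_k = 0, 16, 16, -16/3, 176/3, 12848/15, 5456/5, -101744/21, -50416/105, 30444272/315, …
ICs: h(0) = 0, h′(0) = 16.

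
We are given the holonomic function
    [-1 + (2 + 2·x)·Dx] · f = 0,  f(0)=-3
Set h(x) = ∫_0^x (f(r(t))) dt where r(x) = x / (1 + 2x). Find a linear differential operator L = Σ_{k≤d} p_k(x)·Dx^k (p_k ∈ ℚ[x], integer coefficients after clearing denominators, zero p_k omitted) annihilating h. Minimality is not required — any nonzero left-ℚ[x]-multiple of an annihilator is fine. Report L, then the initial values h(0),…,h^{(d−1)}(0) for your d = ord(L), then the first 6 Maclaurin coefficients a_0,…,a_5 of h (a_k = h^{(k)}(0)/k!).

f: a_k = -3, -3/2, 3/8, -3/16, 15/128, -21/256, …
Change of var in L_f (x↦r) gives L₀.
h=∫h₀ ⇒ L = L₀·Dx.
L = -Dx + (2 + 10·x + 12·x^2)·Dx^2  (order 2).
h: a_k = 0, -3, -3/4, 9/8, -123/64, 2271/640, …
ICs: h(0) = 0, h′(0) = -3.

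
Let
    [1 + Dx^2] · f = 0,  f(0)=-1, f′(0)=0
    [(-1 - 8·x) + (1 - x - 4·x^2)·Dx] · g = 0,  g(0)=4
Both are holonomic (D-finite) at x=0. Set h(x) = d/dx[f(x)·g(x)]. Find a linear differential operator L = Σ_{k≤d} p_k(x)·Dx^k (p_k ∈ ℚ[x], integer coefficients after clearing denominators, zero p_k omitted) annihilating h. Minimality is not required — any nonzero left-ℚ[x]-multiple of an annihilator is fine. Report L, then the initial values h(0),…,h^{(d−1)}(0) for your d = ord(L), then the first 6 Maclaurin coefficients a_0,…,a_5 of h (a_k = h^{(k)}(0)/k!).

f: a_k = -1, 0, 1/2, 0, -1/24, 0, …
g: a_k = 4, 4, 20, 36, 116, 260, …
L₀ := L_f ⊗_s L_g (sym. prod.), ord ≤ 2.
Derive L from L₀ (diff closure).
L = (159 - 2·x - 7·x^2 + 8·x^3 + 16·x^4) + (22 + 178·x + 24·x^2 + 64·x^3)·Dx + (-7 + 6·x + 25·x^2 + 8·x^3 + 16·x^4)·Dx^2  (order 2).
h: a_k = -4, -36, -102, -1274/3, -7265/6, -120029/30, …
ICs: h(0) = -4, h′(0) = -36.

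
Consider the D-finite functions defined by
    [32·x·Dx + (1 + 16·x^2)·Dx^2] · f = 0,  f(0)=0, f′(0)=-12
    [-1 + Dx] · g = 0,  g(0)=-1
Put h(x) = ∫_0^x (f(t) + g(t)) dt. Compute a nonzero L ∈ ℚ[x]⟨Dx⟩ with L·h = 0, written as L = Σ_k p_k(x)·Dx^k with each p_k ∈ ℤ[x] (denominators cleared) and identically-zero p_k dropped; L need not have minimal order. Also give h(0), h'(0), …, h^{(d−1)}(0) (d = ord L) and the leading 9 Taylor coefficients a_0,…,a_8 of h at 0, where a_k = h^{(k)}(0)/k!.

f: a_k = 0, -12, 0, 64, 0, -3072/5, 0, 49152/7, 0, …
g: a_k = -1, -1, -1/2, -1/6, -1/24, -1/120, -1/720, -1/5040, -1/40320, …
h₀=f+g: left-lcm gives L₀, ord ≤ 3.
Integrate: L := L₀·Dx.
L = (32 - 32·x - 1536·x^2 - 512·x^3)·Dx^2 + (-33 + 1504·x^2 - 256·x^4)·Dx^3 + (1 + 32·x + 32·x^2 + 512·x^3 + 256·x^4)·Dx^4  (order 4).
h: a_k = 0, -1, -13/2, -1/6, 383/24, -1/120, -73729/720, -1/5040, 35389439/40320, …
ICs: h(0) = 0, h′(0) = -1, h′′(0) = -13, h′′′(0) = -1.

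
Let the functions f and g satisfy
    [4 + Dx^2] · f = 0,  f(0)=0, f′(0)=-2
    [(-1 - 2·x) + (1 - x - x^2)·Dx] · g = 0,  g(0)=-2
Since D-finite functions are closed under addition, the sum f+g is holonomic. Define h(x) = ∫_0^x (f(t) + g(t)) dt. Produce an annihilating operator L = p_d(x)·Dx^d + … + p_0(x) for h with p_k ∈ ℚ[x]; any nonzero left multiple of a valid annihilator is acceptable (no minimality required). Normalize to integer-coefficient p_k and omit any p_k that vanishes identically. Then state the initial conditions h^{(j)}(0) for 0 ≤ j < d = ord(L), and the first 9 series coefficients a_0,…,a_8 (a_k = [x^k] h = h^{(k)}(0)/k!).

f: a_k = 0, -2, 0, 4/3, 0, -4/15, 0, 8/315, 0, …
g: a_k = -2, -2, -4, -6, -10, -16, -26, -42, -68, …
L₀ := lclm(L_f,L_g); ord L₀ ≤ 2+1.
∫: right-multiply L₀ by Dx.
L = (-44 - 96·x - 32·x^2 - 48·x^3 - 40·x^4 - 16·x^5)·Dx + (16 - 20·x - 8·x^2 + 16·x^3 - 12·x^4 - 24·x^5 - 8·x^6)·Dx^2 + (-11 - 24·x - 8·x^2 - 12·x^3 - 10·x^4 - 4·x^5)·Dx^3 + (4 - 5·x - 2·x^2 + 4·x^3 - 3·x^4 - 6·x^5 - 2·x^6)·Dx^4  (order 4).
h: a_k = 0, -2, -2, -4/3, -7/6, -2, -122/45, -26/7, -6611/1260, …
ICs: h(0) = 0, h′(0) = -2, h′′(0) = -4, h′′′(0) = -8.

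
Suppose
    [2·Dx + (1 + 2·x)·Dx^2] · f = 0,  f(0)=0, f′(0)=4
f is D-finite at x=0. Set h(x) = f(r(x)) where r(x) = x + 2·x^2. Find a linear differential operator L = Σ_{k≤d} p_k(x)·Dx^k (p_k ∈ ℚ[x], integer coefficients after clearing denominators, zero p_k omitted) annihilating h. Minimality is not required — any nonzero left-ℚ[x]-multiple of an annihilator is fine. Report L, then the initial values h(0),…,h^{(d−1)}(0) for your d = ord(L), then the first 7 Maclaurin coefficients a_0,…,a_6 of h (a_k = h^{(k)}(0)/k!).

L = (-2 + 8·x + 16·x^2)·Dx + (1 + 6·x + 12·x^2 + 16·x^3)·Dx^2  (order 2).
h: a_k = 0, 4, 4, -32/3, 8, 64/5, -128/3, …
ICs: h(0) = 0, h′(0) = 4.

f: a_k = 0, 4, -4, 16/3, -8, 64/5, -64/3, …
Substitute x→r, Dx→(1/r')Dx; clear ⇒ L₀.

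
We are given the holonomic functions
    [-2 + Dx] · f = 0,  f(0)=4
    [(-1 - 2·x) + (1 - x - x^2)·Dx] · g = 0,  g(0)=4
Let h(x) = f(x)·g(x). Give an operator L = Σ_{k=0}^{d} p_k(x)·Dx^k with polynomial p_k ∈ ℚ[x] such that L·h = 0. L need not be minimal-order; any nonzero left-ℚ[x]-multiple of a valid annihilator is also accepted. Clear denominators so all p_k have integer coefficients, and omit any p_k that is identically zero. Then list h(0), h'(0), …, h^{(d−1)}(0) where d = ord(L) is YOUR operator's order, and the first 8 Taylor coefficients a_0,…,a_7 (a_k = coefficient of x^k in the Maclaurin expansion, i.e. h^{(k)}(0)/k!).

L = (3 - 2·x^2) + (-1 + x + x^2)·Dx  (order 1).
h: a_k = 16, 48, 96, 496/3, 272, 2208/5, 32176/45, 40496/35, …
ICs: h(0) = 16.

f: a_k = 4, 8, 8, 16/3, 8/3, 16/15, 16/45, 32/315, …
g: a_k = 4, 4, 8, 12, 20, 32, 52, 84, …
h₀=f·g: eliminate ⇒ L₀, order ≤ 1·1.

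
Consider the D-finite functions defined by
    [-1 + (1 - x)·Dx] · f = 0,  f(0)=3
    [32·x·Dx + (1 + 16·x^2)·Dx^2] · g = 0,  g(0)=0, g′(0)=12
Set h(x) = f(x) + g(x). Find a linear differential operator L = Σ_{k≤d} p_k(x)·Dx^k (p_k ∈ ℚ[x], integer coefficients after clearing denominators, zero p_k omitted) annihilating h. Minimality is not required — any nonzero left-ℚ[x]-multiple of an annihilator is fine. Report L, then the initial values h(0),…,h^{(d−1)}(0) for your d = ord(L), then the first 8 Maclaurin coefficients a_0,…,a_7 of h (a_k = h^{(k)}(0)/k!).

f: a_k = 3, 3, 3, 3, 3, 3, 3, 3, …
g: a_k = 0, 12, 0, -64, 0, 3072/5, 0, -49152/7, …
Sum ⇒ L₀ = lclm(L_f,L_g) in ℚ(x)⟨Dx⟩.
L = (-32 + 128·x + 1536·x^2)·Dx + (19 - 32·x - 656·x^2 + 1536·x^3)·Dx^2 + (-1 - 15·x - 240·x^3 + 256·x^4)·Dx^3  (order 3).
h: a_k = 3, 15, 3, -61, 3, 3087/5, 3, -49131/7, …
ICs: h(0) = 3, h′(0) = 15, h′′(0) = 6.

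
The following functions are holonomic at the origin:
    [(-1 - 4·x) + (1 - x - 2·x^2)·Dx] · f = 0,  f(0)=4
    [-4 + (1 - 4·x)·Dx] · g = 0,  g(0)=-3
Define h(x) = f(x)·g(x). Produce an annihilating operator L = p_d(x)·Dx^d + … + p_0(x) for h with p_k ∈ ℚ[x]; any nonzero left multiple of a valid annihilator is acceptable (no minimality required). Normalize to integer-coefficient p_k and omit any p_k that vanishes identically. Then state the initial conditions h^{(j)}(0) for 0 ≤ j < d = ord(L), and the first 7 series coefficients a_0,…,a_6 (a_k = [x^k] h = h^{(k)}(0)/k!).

f: a_k = 4, 4, 12, 20, 44, 84, 172, …
g: a_k = -3, -12, -48, -192, -768, -3072, -12288, …
h₀=f·g: eliminate ⇒ L₀, order ≤ 1·1.
L = (-5 + 4·x + 24·x^2) + (1 - 5·x + 2·x^2 + 8·x^3)·Dx  (order 1).
h: a_k = -12, -60, -276, -1164, -4788, -19404, -78132, …
ICs: h(0) = -12.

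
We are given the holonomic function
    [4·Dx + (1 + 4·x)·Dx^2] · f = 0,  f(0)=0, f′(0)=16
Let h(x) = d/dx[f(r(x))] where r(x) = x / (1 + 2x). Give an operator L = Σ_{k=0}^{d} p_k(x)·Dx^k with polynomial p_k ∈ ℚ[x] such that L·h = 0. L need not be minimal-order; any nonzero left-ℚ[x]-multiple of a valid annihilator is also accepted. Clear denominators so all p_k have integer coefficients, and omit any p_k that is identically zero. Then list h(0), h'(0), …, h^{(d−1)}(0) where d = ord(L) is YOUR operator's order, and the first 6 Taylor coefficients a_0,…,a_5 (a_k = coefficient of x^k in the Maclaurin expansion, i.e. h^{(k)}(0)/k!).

f: a_k = 0, 16, -32, 256/3, -256, 4096/5, …
Substitute x→r, Dx→(1/r')Dx; clear ⇒ L₀.
Differentiate: ansatz ord ≤ ord L₀ ⇒ L.
L = (8 + 24·x) + (1 + 8·x + 12·x^2)·Dx  (order 1).
h: a_k = 16, -128, 832, -5120, 30976, -186368, …
ICs: h(0) = 16.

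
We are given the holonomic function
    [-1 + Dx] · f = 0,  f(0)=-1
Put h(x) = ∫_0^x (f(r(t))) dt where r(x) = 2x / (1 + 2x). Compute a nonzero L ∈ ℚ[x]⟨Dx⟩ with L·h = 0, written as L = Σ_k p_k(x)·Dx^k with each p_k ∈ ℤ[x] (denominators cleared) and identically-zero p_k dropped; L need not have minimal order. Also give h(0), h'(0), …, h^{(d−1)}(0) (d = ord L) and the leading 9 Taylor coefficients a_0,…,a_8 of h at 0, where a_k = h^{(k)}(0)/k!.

L = -2·Dx + (1 + 4·x + 4·x^2)·Dx^2  (order 2).
h: a_k = 0, -1, -1, 2/3, -1/3, -2/15, 38/45, -604/315, 1091/315, …
ICs: h(0) = 0, h′(0) = -1.

f: a_k = -1, -1, -1/2, -1/6, -1/24, -1/120, -1/720, -1/5040, -1/40320, …
L₀ from L_f via x↦r, Dx↦r'^{-1}Dx.
h=∫₀ˣh₀: take L = L₀·Dx.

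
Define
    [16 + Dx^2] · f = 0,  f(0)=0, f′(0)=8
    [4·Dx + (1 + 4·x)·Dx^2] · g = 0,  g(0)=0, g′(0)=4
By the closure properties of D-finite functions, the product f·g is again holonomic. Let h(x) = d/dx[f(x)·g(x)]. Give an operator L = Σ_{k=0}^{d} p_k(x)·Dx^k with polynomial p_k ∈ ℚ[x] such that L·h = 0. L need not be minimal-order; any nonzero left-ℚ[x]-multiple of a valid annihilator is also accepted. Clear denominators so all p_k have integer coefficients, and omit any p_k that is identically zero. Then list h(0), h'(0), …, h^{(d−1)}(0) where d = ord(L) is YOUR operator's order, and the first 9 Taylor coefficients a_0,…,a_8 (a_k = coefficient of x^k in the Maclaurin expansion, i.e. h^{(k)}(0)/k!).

f: a_k = 0, 8, 0, -64/3, 0, 256/15, 0, -2048/315, 0, …
g: a_k = 0, 4, -8, 64/3, -64, 1024/5, -2048/3, 16384/7, -8192, …
f·g: L₀ = L_f ⊗_s L_g, ord ≤ 2·2.
Derive L from L₀ (diff closure).
L = (-6400 - 45056·x - 172032·x^2 + 196608·x^3 + 2818048·x^4 + 6291456·x^5 + 4194304·x^6) + (-1536 - 8192·x + 20480·x^2 + 245760·x^3 + 655360·x^4 + 524288·x^5)·Dx + (-448 - 2816·x - 3584·x^2 + 73728·x^3 + 401408·x^4 + 786432·x^5 + 524288·x^6)·Dx^2 + (-96 - 512·x + 1280·x^2 + 15360·x^3 + 40960·x^4 + 32768·x^5)·Dx^3 + (-3 + 448·x^2 + 3840·x^3 + 14080·x^4 + 24576·x^5 + 16384·x^6)·Dx^4  (order 4).
h: a_k = 0, 64, -192, 1024/3, -5120/3, 22528/3, -444416/15, 7405568/63, -3276800/7, …
ICs: h(0) = 0, h′(0) = 64, h′′(0) = -384, h′′′(0) = 2048.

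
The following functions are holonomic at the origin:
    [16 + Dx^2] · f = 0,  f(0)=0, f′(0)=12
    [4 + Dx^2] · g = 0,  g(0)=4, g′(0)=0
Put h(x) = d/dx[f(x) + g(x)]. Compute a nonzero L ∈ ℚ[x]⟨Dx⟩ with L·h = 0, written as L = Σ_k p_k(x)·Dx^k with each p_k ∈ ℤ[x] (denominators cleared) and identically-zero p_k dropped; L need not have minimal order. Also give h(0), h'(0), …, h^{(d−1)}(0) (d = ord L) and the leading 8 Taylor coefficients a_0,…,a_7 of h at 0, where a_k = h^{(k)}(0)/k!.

f: a_k = 0, 12, 0, -32, 0, 128/5, 0, -1024/105, …
g: a_k = 4, 0, -8, 0, 8/3, 0, -16/45, 0, …
Weyl lclm of L_f,L_g ⇒ L₀ (ord ≤ 4).
h₀' ⇒ L via d/dx closure of L₀.
L = 64 + 20·Dx^2 + Dx^4  (order 4).
h: a_k = 12, -16, -96, 32/3, 128, -32/15, -1024/15, 64/315, …
ICs: h(0) = 12, h′(0) = -16, h′′(0) = -192, h′′′(0) = 64.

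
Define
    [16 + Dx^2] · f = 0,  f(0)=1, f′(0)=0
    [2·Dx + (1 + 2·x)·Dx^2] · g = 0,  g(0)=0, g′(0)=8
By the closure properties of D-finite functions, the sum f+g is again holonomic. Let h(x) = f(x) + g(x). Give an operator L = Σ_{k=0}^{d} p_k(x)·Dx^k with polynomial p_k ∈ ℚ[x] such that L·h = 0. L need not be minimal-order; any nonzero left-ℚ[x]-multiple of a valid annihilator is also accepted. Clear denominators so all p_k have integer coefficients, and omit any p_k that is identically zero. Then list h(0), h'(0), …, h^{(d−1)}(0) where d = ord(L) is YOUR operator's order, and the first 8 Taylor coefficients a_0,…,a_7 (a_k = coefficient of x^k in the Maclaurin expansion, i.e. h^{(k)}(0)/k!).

f: a_k = 1, 0, -8, 0, 32/3, 0, -256/45, 0, …
g: a_k = 0, 8, -8, 32/3, -16, 128/5, -128/3, 512/7, …
Sum ⇒ L₀ = lclm(L_f,L_g) in ℚ(x)⟨Dx⟩.
L = (160 + 256·x + 256·x^2)·Dx + (48 + 224·x + 384·x^2 + 256·x^3)·Dx^2 + (10 + 16·x + 16·x^2)·Dx^3 + (3 + 14·x + 24·x^2 + 16·x^3)·Dx^4  (order 4).
h: a_k = 1, 8, -16, 32/3, -16/3, 128/5, -2176/45, 512/7, …
ICs: h(0) = 1, h′(0) = 8, h′′(0) = -32, h′′′(0) = 64.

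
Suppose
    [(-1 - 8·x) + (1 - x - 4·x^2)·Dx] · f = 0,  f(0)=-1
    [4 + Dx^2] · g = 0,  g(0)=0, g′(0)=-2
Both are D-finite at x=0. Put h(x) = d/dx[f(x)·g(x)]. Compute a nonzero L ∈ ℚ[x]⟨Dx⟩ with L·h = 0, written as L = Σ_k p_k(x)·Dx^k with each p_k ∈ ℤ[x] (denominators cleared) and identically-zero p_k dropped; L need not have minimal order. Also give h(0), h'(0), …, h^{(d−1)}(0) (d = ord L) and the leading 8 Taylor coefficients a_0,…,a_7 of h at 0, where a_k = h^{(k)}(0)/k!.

L = (18 - 8·x - 28·x^2 + 32·x^3 + 64·x^4) + (4 + 34·x + 24·x^2 + 64·x^3)·Dx + (-1 + x^2 + 8·x^3 + 16·x^4)·Dx^2  (order 2).
h: a_k = 2, 4, 26, 200/3, 258, 3548/5, 102262/45, 2010224/315, …
ICs: h(0) = 2, h′(0) = 4.

f: a_k = -1, -1, -5, -9, -29, -65, -181, -441, …
g: a_k = 0, -2, 0, 4/3, 0, -4/15, 0, 8/315, …
Product ⇒ symmetric product L₀, ord ≤ 2.
h=h₀': d/dx-closure on L₀ ⇒ L.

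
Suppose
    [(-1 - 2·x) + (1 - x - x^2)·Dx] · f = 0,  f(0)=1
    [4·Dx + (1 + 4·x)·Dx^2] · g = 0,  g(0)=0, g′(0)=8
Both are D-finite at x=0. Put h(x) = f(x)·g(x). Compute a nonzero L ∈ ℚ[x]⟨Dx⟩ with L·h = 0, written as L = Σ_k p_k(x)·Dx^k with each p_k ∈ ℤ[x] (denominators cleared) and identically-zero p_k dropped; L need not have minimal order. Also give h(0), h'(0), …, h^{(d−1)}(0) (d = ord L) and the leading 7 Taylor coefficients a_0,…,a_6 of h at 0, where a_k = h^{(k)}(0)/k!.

f: a_k = 1, 1, 2, 3, 5, 8, 13, …
g: a_k = 0, 8, -16, 128/3, -128, 2048/5, -4096/3, …
f·g: L₀ = L_f ⊗_s L_g, ord ≤ 1·2.
L = (6 + 16·x) + (-2 + 16·x + 20·x^2)·Dx + (-1 - 3·x + 5·x^2 + 4·x^3)·Dx^2  (order 2).
h: a_k = 0, 8, -8, 128/3, -280/3, 5384/15, -16496/15, …
ICs: h(0) = 0, h′(0) = 8.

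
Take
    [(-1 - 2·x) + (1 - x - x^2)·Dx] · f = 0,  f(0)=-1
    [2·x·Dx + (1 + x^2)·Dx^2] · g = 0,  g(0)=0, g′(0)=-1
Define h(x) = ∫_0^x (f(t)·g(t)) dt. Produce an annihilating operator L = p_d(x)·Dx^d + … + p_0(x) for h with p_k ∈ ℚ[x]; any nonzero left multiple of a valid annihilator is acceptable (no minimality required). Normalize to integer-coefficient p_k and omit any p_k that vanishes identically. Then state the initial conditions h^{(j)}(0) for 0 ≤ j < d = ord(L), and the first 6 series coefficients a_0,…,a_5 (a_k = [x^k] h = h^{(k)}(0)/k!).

L = (2 + 2·x + 6·x^2)·Dx + (2 + 2·x + 4·x^2 + 6·x^3)·Dx^2 + (-1 + x + x^3 + x^4)·Dx^3  (order 3).
h: a_k = 0, 0, 1/2, 1/3, 5/12, 8/15, …
ICs: h(0) = 0, h′(0) = 0, h′′(0) = 1.

f: a_k = -1, -1, -2, -3, -5, -8, …
g: a_k = 0, -1, 0, 1/3, 0, -1/5, …
f·g: L₀ = L_f ⊗_s L_g, ord ≤ 1·2.
h=∫h₀ ⇒ L = L₀·Dx.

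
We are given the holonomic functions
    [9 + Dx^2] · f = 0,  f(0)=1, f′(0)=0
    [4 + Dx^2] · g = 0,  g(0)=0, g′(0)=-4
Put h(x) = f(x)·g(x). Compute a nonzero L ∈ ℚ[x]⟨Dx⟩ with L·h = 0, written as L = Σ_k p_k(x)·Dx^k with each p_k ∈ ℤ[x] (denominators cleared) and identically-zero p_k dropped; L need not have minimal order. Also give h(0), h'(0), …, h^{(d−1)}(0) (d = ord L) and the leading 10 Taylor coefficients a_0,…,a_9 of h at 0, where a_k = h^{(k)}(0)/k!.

L = 25 + 26·Dx^2 + Dx^4  (order 4).
h: a_k = 0, -4, 0, 62/3, 0, -781/30, 0, 19531/1260, 0, -488281/90720, …
ICs: h(0) = 0, h′(0) = -4, h′′(0) = 0, h′′′(0) = 124.

f: a_k = 1, 0, -9/2, 0, 27/8, 0, -81/80, 0, 729/4480, 0, …
g: a_k = 0, -4, 0, 8/3, 0, -8/15, 0, 16/315, 0, -8/2835, …
h₀=f·g: eliminate ⇒ L₀, order ≤ 2·2.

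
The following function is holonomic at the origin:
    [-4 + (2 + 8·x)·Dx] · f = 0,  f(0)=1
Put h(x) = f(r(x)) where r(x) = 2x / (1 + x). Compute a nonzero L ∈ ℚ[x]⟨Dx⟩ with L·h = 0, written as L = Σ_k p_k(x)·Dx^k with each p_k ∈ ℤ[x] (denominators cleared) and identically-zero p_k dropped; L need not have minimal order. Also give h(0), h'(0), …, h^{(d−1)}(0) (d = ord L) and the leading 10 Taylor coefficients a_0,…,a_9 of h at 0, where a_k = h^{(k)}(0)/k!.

L = -4 + (1 + 10·x + 9·x^2)·Dx  (order 1).
h: a_k = 1, 4, -12, 52, -284, 1764, -11820, 83220, -606780, 4541380, …
ICs: h(0) = 1.

f: a_k = 1, 2, -2, 4, -10, 28, -84, 264, -858, 2860, …
h₀=f(r): pull back L_f along r ⇒ L₀.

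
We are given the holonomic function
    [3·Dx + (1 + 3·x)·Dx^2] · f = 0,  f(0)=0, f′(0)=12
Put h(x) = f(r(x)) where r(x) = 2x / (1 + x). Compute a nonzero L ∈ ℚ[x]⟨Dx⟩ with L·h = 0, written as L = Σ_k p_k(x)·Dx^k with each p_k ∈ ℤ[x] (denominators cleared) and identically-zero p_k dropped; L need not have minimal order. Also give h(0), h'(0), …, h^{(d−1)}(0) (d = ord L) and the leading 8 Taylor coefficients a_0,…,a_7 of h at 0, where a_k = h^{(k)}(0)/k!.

f: a_k = 0, 12, -18, 36, -81, 972/5, -486, 8748/7, …
L₀ from L_f via x↦r, Dx↦r'^{-1}Dx.
L = (8 + 14·x)·Dx + (1 + 8·x + 7·x^2)·Dx^2  (order 2).
h: a_k = 0, 24, -96, 456, -2400, 67224/5, -78432, 3294168/7, …
ICs: h(0) = 0, h′(0) = 24.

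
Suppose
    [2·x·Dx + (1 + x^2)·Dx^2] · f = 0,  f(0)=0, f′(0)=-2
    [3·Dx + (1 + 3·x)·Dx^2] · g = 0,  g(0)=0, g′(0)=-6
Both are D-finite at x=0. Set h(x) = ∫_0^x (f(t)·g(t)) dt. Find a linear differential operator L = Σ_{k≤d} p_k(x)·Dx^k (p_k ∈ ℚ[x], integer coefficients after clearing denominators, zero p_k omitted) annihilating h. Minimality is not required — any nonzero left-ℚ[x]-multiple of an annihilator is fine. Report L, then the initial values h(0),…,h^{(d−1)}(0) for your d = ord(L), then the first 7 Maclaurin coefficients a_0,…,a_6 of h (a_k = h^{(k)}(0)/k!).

L = (264 + 1260·x + 1008·x^2 + 3420·x^3 + 3240·x^4 + 4212·x^5 + 324·x^7)·Dx^2 + (178 + 660·x + 3828·x^2 + 7308·x^3 + 12960·x^4 + 10044·x^5 + 11340·x^6 + 324·x^7 + 1134·x^8)·Dx^3 + (132 + 608·x + 1728·x^2 + 4568·x^3 + 6456·x^4 + 8856·x^5 + 5184·x^6 + 5544·x^7 + 324·x^8 + 648·x^9)·Dx^4 + (13 + 102·x + 341·x^2 + 744·x^3 + 1138·x^4 + 1236·x^5 + 1386·x^6 + 648·x^7 + 657·x^8 + 54·x^9 + 81·x^10)·Dx^5  (order 5).
h: a_k = 0, 0, 0, 4, -9/2, 32/5, -25/2, …
ICs: h(0) = 0, h′(0) = 0, h′′(0) = 0, h′′′(0) = 24, h′′′′(0) = -108.

f: a_k = 0, -2, 0, 2/3, 0, -2/5, 0, …
g: a_k = 0, -6, 9, -18, 81/2, -486/5, 243, …
f·g: L₀ = L_f ⊗_s L_g, ord ≤ 2·2.
h=∫₀ˣh₀: take L = L₀·Dx.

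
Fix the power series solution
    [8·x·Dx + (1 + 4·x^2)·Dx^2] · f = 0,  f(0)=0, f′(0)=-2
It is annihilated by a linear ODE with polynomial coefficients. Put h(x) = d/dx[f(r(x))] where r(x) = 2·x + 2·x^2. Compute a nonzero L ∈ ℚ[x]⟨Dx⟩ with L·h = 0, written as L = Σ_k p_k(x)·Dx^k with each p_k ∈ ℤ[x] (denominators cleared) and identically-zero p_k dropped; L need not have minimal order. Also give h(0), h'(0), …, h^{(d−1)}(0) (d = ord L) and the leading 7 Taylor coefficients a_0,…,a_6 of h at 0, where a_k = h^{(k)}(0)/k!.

f: a_k = 0, -2, 0, 8/3, 0, -32/5, 0, …
Substitute x→r, Dx→(1/r')Dx; clear ⇒ L₀.
Derive L from L₀ (diff closure).
L = (-2 + 32·x + 128·x^2 + 192·x^3 + 96·x^4) + (1 + 2·x + 16·x^2 + 64·x^3 + 80·x^4 + 32·x^5)·Dx  (order 1).
h: a_k = -4, -8, 64, 256, -704, -6016, 2048, …
ICs: h(0) = -4.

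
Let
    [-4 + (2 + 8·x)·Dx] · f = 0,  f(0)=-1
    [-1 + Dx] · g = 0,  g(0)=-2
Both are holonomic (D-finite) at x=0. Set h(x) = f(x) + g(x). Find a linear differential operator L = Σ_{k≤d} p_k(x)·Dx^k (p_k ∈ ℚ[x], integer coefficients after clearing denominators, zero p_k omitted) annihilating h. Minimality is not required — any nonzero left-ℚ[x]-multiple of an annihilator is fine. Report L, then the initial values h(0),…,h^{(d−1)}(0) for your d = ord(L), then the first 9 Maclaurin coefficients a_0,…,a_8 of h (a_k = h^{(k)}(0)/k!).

f: a_k = -1, -2, 2, -4, 10, -28, 84, -264, 858, …
g: a_k = -2, -2, -1, -1/3, -1/12, -1/60, -1/360, -1/2520, -1/20160, …
Weyl lclm of L_f,L_g ⇒ L₀ (ord ≤ 2).
L = (6 + 8·x) + (-5 - 8·x - 16·x^2)·Dx + (-1 + 16·x^2)·Dx^2  (order 2).
h: a_k = -3, -4, 1, -13/3, 119/12, -1681/60, 30239/360, -665281/2520, 17297279/20160, …
ICs: h(0) = -3, h′(0) = -4.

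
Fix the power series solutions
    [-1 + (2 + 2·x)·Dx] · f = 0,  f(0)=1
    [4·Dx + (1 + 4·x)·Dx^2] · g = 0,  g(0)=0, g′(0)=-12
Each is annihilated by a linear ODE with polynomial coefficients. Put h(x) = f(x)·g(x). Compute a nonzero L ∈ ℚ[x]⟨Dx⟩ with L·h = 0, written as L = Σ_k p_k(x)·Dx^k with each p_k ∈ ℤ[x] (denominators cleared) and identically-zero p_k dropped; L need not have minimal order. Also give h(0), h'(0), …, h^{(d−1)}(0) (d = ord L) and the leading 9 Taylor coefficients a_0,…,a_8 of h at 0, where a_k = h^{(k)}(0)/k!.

f: a_k = 1, 1/2, -1/8, 1/16, -5/128, 7/256, -21/1024, 33/2048, -429/32768, …
g: a_k = 0, -12, 24, -64, 192, -3072/5, 2048, -49152/7, 24576, …
L₀ := L_f ⊗_s L_g (sym. prod.), ord ≤ 2.
L = (-5 + 4·x) + (12 + 12·x)·Dx + (4 + 24·x + 36·x^2 + 16·x^3)·Dx^2  (order 2).
h: a_k = 0, -12, 18, -101/2, 625/4, -81349/160, 547691/320, -52913387/8960, 372033667/17920, …
ICs: h(0) = 0, h′(0) = -12.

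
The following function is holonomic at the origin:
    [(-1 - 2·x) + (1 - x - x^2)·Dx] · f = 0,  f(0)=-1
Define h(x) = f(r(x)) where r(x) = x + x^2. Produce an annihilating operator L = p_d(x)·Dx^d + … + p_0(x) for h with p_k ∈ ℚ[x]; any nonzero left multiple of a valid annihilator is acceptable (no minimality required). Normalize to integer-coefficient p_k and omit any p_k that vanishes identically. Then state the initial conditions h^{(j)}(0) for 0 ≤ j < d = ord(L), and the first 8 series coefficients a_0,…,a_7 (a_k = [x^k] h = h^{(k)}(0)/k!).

f: a_k = -1, -1, -2, -3, -5, -8, -13, -21, …
Change of var in L_f (x↦r) gives L₀.
L = (1 + 4·x + 6·x^2 + 4·x^3) + (-1 + x + 2·x^2 + 2·x^3 + x^4)·Dx  (order 1).
h: a_k = -1, -1, -3, -7, -16, -37, -86, -199, …
ICs: h(0) = -1.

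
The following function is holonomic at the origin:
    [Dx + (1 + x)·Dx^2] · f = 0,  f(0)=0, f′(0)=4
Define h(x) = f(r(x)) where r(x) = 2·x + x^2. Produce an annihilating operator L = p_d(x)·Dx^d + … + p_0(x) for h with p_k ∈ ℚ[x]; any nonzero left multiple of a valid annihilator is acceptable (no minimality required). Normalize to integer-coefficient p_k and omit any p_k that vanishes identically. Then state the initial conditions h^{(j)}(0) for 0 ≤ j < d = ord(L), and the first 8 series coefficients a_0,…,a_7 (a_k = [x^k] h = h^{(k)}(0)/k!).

f: a_k = 0, 4, -2, 4/3, -1, 4/5, -2/3, 4/7, …
Substitute x→r, Dx→(1/r')Dx; clear ⇒ L₀.
L = Dx + (1 + x)·Dx^2  (order 2).
h: a_k = 0, 8, -4, 8/3, -2, 8/5, -4/3, 8/7, …
ICs: h(0) = 0, h′(0) = 8.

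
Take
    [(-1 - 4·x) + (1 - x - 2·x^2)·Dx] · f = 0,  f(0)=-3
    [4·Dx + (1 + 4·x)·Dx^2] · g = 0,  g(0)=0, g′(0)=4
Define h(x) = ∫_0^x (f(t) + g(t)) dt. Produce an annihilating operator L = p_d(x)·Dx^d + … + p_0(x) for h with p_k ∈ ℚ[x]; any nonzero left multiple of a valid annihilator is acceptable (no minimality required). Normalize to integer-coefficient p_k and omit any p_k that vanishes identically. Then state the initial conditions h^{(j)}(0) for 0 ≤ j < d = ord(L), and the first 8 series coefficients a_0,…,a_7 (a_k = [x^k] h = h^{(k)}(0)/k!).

f: a_k = -3, -3, -9, -15, -33, -63, -129, -255, …
g: a_k = 0, 4, -8, 64/3, -64, 1024/5, -2048/3, 16384/7, …
L₀ := lclm(L_f,L_g); ord L₀ ≤ 1+2.
Integrate: L := L₀·Dx.
L = (156 + 624·x + 1440·x^2 + 768·x^3 + 768·x^4)·Dx^2 + (-1 + 160·x + 1064·x^2 + 1952·x^3 + 1600·x^4 + 1280·x^5)·Dx^3 + (-5 - 39·x - 66·x^2 + 80·x^3 + 240·x^4 + 384·x^5 + 256·x^6)·Dx^4  (order 4).
h: a_k = 0, -3, 1/2, -17/3, 19/12, -97/5, 709/30, -2435/21, …
ICs: h(0) = 0, h′(0) = -3, h′′(0) = 1, h′′′(0) = -34.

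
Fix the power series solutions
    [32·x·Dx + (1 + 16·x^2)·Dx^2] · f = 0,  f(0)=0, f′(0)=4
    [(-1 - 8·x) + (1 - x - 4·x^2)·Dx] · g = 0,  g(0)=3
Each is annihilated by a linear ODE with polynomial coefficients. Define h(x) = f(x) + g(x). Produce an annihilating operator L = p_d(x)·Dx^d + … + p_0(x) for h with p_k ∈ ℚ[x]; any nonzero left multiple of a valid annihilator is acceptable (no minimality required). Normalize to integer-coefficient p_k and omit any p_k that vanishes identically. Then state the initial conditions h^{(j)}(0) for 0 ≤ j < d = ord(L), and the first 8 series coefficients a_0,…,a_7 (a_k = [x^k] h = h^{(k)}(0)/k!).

f: a_k = 0, 4, 0, -64/3, 0, 1024/5, 0, -16384/7, …
g: a_k = 3, 3, 15, 27, 87, 195, 543, 1323, …
Weyl lclm of L_f,L_g ⇒ L₀ (ord ≤ 3).
L = (160 - 640·x - 14848·x^2 - 36864·x^3 - 178176·x^4 - 98304·x^6)·Dx + (-43 - 336·x - 16·x^2 - 3072·x^3 - 35072·x^4 - 124928·x^5 - 12288·x^6 - 98304·x^7)·Dx^2 + (5 + 23·x + 272·x^2 + 16·x^3 + 2368·x^4 - 5888·x^5 - 12288·x^6 - 4096·x^7 - 16384·x^8)·Dx^3  (order 3).
h: a_k = 3, 7, 15, 17/3, 87, 1999/5, 543, -7123/7, …
ICs: h(0) = 3, h′(0) = 7, h′′(0) = 30.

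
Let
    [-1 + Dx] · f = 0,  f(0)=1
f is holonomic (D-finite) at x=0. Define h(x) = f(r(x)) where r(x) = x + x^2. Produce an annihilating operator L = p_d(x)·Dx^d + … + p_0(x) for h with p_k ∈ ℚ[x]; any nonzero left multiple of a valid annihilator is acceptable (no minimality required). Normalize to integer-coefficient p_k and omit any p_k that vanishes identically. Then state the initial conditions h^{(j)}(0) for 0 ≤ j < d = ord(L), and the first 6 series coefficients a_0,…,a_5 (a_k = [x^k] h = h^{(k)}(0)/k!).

f: a_k = 1, 1, 1/2, 1/6, 1/24, 1/120, …
f∘r: x↦r, Dx↦Dx/r' in L_f ⇒ L₀.
L = (-1 - 2·x) + Dx  (order 1).
h: a_k = 1, 1, 3/2, 7/6, 25/24, 27/40, …
ICs: h(0) = 1.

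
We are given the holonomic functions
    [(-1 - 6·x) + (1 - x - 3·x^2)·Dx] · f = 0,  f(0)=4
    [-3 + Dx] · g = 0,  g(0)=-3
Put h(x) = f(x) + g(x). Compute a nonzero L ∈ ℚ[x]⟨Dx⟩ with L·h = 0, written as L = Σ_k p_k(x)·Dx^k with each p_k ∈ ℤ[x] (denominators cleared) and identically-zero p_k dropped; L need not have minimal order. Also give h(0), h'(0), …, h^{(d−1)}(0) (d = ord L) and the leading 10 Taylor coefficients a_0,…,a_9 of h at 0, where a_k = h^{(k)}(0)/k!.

L = (-15 - 9·x - 243·x^2 - 162·x^3) + (-1 + 36·x + 99·x^2 - 54·x^3 - 81·x^4)·Dx + (2 - 11·x - 6·x^2 + 36·x^3 + 27·x^4)·Dx^2  (order 2).
h: a_k = 1, -5, 5/2, 29/2, 527/8, 6157/40, 30797/80, 485351/560, 9101173/4480, 20768551/4480, …
ICs: h(0) = 1, h′(0) = -5.

f: a_k = 4, 4, 16, 28, 76, 160, 388, 868, 2032, 4636, …
g: a_k = -3, -9, -27/2, -27/2, -81/8, -243/40, -243/80, -729/560, -2187/4480, -729/4480, …
Weyl lclm of L_f,L_g ⇒ L₀ (ord ≤ 2).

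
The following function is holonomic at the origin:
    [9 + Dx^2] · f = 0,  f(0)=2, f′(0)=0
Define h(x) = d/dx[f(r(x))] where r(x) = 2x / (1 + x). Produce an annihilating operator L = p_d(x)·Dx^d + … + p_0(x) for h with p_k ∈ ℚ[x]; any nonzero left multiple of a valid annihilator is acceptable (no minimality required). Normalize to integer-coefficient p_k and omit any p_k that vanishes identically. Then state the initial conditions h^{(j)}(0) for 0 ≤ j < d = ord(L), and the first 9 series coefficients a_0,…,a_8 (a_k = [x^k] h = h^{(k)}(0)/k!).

f: a_k = 2, 0, -9, 0, 27/4, 0, -81/40, 0, 729/2240, …
h₀=f(r): pull back L_f along r ⇒ L₀.
h=h₀': d/dx-closure on L₀ ⇒ L.
L = (42 + 12·x + 6·x^2) + (6 + 18·x + 18·x^2 + 6·x^3)·Dx + (1 + 4·x + 6·x^2 + 4·x^3 + x^4)·Dx^2  (order 2).
h: a_k = 0, -72, 216, 0, -1440, 23112/5, -40824/5, 49824/7, 261792/35, …
ICs: h(0) = 0, h′(0) = -72.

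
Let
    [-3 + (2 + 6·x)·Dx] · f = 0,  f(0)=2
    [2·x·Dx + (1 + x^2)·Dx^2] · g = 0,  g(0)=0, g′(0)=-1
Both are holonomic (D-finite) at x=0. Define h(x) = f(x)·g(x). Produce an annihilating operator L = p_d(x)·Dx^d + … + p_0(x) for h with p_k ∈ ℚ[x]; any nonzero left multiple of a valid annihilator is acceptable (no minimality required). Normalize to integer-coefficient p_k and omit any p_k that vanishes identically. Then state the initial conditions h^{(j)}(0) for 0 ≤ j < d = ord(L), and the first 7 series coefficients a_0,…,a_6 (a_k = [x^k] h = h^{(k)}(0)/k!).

L = (27 - 12·x - 9·x^2) + (-12 - 28·x + 36·x^2 + 36·x^3)·Dx + (4 + 24·x + 40·x^2 + 24·x^3 + 36·x^4)·Dx^2  (order 2).
h: a_k = 0, -2, -3, 35/12, -19/8, 1657/320, -8169/640, …
ICs: h(0) = 0, h′(0) = -2.

f: a_k = 2, 3, -9/4, 27/8, -405/64, 1701/128, -15309/512, …
g: a_k = 0, -1, 0, 1/3, 0, -1/5, 0, …
Sym-product of L_f,L_g gives L₀ (≤ ord 2).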